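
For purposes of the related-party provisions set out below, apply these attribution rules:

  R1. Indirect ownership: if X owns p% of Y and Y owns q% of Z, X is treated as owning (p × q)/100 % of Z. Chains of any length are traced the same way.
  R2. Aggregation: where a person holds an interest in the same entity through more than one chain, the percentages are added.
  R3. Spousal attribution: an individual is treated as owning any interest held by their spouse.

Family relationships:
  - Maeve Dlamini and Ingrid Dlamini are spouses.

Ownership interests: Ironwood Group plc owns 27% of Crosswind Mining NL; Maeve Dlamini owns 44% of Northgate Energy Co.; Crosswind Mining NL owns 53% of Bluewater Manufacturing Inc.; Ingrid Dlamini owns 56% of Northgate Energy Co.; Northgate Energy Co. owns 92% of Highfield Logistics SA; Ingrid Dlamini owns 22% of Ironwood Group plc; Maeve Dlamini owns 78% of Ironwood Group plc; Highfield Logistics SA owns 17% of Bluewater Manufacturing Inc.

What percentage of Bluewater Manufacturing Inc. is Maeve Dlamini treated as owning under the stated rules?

By spousal attribution (R3), Maeve Dlamini is treated as also owning Ingrid Dlamini's interest in Northgate Energy Co, giving 44% + 56% = 100%.
By spousal attribution (R3), Maeve Dlamini is treated as also owning Ingrid Dlamini's interest in Ironwood Group plc, giving 78% + 22% = 100%.
Chain via Northgate Energy Co. → Highfield Logistics SA (R1): 100% × 92% × 17% = 15.64% of Bluewater Manufacturing Inc.
Chain via Ironwood Group plc → Crosswind Mining NL (R1): 100% × 27% × 53% = 14.31% of Bluewater Manufacturing Inc.
Aggregating (R2): 15.64% + 14.31% = 29.95%.

29.95%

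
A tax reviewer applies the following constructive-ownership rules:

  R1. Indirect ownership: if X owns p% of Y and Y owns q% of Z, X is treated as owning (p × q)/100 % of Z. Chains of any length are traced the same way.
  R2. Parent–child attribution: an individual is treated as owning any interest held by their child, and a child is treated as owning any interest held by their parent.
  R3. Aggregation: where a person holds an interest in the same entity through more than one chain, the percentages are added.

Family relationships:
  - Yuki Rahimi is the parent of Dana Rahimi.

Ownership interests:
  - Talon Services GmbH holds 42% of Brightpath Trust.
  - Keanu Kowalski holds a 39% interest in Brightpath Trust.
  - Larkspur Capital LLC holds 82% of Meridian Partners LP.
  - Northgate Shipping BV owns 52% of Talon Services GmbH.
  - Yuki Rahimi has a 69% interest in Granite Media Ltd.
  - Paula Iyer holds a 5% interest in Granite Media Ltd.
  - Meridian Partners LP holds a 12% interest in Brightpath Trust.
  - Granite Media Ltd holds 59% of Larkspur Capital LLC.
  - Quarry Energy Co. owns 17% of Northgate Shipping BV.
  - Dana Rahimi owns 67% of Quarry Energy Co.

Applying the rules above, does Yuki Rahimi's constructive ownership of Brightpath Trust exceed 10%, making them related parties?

By parent–child attribution (R2), Yuki Rahimi is treated as owning Dana Rahimi's 67% interest in Quarry Energy Co.
Chain via Granite Media Ltd → Larkspur Capital LLC → Meridian Partners LP (R1): 69% × 59% × 82% × 12% = 4.005864% of Brightpath Trust.
Chain via Quarry Energy Co. → Northgate Shipping BV → Talon Services GmbH (R1): 67% × 17% × 52% × 42% = 2.487576% of Brightpath Trust.
Aggregating (R3): 4.005864% + 2.487576% = 6.49344%.
6.49344% does not exceed the 10% threshold, so Yuki is not a related party to Brightpath Trust.

No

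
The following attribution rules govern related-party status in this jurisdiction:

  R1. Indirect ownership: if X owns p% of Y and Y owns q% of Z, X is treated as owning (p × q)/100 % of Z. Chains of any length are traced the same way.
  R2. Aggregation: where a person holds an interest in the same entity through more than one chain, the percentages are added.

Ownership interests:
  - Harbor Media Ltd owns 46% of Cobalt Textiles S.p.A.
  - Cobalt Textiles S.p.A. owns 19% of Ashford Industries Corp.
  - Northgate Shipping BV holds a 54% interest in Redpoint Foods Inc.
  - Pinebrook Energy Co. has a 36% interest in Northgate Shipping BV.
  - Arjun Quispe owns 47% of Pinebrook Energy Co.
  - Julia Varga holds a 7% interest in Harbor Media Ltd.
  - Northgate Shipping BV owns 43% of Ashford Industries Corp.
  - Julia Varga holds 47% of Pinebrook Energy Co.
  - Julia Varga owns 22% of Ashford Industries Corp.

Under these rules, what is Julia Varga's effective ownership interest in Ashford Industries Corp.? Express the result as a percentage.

Chain via Harbor Media Ltd → Cobalt Textiles S.p.A. (R1): 7% × 46% × 19% = 0.6118% of Ashford Industries Corp.
Chain via Pinebrook Energy Co. → Northgate Shipping BV (R1): 47% × 36% × 43% = 7.2756% of Ashford Industries Corp.
Direct interest in Ashford Industries Corp: 22%.
Aggregating (R2): 0.6118% + 7.2756% + 22% = 29.8874%.

29.8874%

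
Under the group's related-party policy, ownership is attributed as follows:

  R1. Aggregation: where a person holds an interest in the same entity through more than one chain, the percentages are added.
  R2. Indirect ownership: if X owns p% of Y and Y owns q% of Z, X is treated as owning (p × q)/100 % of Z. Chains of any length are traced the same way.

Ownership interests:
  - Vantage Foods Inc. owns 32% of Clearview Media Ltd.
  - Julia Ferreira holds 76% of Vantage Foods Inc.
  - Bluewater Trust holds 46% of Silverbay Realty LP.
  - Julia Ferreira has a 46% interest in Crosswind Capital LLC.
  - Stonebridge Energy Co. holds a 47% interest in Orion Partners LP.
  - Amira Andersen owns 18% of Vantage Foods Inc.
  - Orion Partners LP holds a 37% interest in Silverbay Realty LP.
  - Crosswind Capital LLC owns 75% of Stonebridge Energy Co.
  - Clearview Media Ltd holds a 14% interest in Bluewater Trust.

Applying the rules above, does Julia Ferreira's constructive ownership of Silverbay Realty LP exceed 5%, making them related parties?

Chain via Vantage Foods Inc. → Clearview Media Ltd → Bluewater Trust (R2): 76% × 32% × 14% × 46% = 1.566208% of Silverbay Realty LP.
Chain via Crosswind Capital LLC → Stonebridge Energy Co. → Orion Partners LP (R2): 46% × 75% × 47% × 37% = 5.99955% of Silverbay Realty LP.
Aggregating (R1): 1.566208% + 5.99955% = 7.565758%.
7.565758% exceeds the 5% threshold, so Julia is a related party to Silverbay Realty LP.

Yes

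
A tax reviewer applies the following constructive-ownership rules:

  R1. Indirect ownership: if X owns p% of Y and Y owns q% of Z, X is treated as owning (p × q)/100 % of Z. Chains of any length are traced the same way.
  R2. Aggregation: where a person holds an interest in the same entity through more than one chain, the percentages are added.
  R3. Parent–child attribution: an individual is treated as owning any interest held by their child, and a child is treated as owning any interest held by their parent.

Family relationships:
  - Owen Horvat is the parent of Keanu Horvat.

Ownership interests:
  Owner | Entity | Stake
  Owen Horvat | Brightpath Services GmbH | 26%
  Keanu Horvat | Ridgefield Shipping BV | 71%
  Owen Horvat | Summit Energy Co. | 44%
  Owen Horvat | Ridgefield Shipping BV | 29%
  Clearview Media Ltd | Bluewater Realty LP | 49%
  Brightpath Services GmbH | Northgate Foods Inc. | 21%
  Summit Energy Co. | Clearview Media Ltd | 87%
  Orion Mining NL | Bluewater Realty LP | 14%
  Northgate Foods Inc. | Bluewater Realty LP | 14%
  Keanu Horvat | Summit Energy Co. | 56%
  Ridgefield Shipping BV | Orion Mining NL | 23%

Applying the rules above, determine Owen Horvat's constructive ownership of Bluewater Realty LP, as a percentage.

46.6144%

By parent–child attribution (R3), Owen Horvat is treated as also owning Keanu Horvat's interest in Summit Energy Co, giving 44% + 56% = 100%.
By parent–child attribution (R3), Owen Horvat is treated as also owning Keanu Horvat's interest in Ridgefield Shipping BV, giving 29% + 71% = 100%.
Chain via Brightpath Services GmbH → Northgate Foods Inc. (R1): 26% × 21% × 14% = 0.7644% of Bluewater Realty LP.
Chain via Summit Energy Co. → Clearview Media Ltd (R1): 100% × 87% × 49% = 42.63% of Bluewater Realty LP.
Chain via Ridgefield Shipping BV → Orion Mining NL (R1): 100% × 23% × 14% = 3.22% of Bluewater Realty LP.
Aggregating (R2): 0.7644% + 42.63% + 3.22% = 46.6144%.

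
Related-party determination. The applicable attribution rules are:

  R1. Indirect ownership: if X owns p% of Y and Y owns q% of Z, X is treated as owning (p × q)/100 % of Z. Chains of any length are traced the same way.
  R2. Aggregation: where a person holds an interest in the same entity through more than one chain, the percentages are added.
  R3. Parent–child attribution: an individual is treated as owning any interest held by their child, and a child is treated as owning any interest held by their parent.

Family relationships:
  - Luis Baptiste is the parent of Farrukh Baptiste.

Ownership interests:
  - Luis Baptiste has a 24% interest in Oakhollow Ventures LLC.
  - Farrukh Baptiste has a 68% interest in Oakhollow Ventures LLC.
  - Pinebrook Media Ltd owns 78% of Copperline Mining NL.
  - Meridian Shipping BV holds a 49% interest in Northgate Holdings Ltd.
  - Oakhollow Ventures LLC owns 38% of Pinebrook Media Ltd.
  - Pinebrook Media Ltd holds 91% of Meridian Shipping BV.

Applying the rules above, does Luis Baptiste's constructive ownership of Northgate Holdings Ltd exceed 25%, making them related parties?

No

By parent–child attribution (R3), Luis Baptiste is treated as also owning Farrukh Baptiste's interest in Oakhollow Ventures LLC, giving 24% + 68% = 92%.
Chain via Oakhollow Ventures LLC → Pinebrook Media Ltd → Meridian Shipping BV (R1): 92% × 38% × 91% × 49% = 15.588664% of Northgate Holdings Ltd.
15.588664% does not exceed the 25% threshold, so Luis is not a related party to Northgate Holdings Ltd.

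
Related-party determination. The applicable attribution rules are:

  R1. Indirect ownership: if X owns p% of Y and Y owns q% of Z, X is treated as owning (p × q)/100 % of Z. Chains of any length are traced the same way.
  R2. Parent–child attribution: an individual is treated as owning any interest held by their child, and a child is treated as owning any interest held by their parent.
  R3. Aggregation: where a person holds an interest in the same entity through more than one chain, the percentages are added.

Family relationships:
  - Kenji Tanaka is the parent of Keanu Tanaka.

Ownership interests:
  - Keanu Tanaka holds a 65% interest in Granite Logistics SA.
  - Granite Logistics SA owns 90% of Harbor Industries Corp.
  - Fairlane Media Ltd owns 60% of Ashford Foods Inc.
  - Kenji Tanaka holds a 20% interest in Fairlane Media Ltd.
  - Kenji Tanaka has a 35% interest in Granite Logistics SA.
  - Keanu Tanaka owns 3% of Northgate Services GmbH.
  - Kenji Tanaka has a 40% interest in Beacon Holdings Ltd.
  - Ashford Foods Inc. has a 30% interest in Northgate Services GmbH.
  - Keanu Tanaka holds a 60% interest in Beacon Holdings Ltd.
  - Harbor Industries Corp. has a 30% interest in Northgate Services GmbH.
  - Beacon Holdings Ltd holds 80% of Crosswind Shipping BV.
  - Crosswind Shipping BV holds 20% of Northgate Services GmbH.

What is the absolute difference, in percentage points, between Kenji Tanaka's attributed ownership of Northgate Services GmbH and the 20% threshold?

By parent–child attribution (R2), Kenji Tanaka is treated as also owning Keanu Tanaka's interest in Beacon Holdings Ltd, giving 40% + 60% = 100%.
By parent–child attribution (R2), Kenji Tanaka is treated as also owning Keanu Tanaka's interest in Granite Logistics SA, giving 35% + 65% = 100%.
By parent–child attribution (R2), Kenji Tanaka is treated as owning Keanu Tanaka's 3% interest in Northgate Services GmbH.
Chain via Fairlane Media Ltd → Ashford Foods Inc. (R1): 20% × 60% × 30% = 3.6% of Northgate Services GmbH.
Chain via Beacon Holdings Ltd → Crosswind Shipping BV (R1): 100% × 80% × 20% = 16% of Northgate Services GmbH.
Chain via Granite Logistics SA → Harbor Industries Corp. (R1): 100% × 90% × 30% = 27% of Northgate Services GmbH.
Direct interest in Northgate Services GmbH: 3%.
Aggregating (R3): 3.6% + 16% + 27% + 3% = 49.6%.
49.6% exceeds the 20% threshold by 29.6 percentage points.

29.6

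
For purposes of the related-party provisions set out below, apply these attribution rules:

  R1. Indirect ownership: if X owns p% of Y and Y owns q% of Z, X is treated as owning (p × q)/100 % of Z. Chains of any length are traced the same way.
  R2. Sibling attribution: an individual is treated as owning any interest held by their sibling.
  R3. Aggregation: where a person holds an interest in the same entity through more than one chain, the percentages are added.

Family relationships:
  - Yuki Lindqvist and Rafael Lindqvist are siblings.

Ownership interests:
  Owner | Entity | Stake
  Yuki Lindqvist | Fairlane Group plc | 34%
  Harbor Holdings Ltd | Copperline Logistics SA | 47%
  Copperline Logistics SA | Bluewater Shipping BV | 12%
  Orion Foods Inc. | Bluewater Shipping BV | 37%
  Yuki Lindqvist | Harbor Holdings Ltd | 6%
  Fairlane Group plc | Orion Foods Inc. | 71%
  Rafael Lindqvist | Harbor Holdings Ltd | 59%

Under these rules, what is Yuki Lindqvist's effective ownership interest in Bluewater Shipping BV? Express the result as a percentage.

12.5978%

By sibling attribution (R2), Yuki Lindqvist is treated as also owning Rafael Lindqvist's interest in Harbor Holdings Ltd, giving 6% + 59% = 65%.
Chain via Harbor Holdings Ltd → Copperline Logistics SA (R1): 65% × 47% × 12% = 3.666% of Bluewater Shipping BV.
Chain via Fairlane Group plc → Orion Foods Inc. (R1): 34% × 71% × 37% = 8.9318% of Bluewater Shipping BV.
Aggregating (R3): 3.666% + 8.9318% = 12.5978%.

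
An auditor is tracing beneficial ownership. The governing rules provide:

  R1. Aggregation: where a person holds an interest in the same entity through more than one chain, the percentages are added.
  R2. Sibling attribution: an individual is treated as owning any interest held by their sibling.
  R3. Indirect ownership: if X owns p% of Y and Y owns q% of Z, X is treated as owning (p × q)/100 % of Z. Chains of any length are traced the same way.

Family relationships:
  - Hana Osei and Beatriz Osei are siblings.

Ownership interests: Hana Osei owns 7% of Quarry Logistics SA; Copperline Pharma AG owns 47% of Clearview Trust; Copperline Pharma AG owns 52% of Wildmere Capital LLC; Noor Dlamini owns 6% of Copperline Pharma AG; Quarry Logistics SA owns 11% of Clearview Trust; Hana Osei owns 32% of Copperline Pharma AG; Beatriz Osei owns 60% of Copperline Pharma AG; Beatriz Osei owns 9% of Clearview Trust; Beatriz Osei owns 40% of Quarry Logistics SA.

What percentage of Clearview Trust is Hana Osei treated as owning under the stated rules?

57.41%

By sibling attribution (R2), Hana Osei is treated as also owning Beatriz Osei's interest in Copperline Pharma AG, giving 32% + 60% = 92%.
By sibling attribution (R2), Hana Osei is treated as also owning Beatriz Osei's interest in Quarry Logistics SA, giving 7% + 40% = 47%.
By sibling attribution (R2), Hana Osei is treated as owning Beatriz Osei's 9% interest in Clearview Trust.
Chain via Copperline Pharma AG (R3): 92% × 47% = 43.24% of Clearview Trust.
Chain via Quarry Logistics SA (R3): 47% × 11% = 5.17% of Clearview Trust.
Direct interest in Clearview Trust: 9%.
Aggregating (R1): 43.24% + 5.17% + 9% = 57.41%.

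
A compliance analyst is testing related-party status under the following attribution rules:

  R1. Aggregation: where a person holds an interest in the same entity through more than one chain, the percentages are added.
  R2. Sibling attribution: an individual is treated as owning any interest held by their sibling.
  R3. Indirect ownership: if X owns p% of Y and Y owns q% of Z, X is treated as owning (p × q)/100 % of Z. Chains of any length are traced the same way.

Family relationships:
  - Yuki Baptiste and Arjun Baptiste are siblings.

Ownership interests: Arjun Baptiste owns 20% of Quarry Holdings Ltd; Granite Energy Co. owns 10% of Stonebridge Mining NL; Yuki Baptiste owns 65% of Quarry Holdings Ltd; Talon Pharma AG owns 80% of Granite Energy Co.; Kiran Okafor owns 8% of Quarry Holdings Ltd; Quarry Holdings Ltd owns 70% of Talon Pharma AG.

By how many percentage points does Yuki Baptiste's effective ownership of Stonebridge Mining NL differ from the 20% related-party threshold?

By sibling attribution (R2), Yuki Baptiste is treated as also owning Arjun Baptiste's interest in Quarry Holdings Ltd, giving 65% + 20% = 85%.
Chain via Quarry Holdings Ltd → Talon Pharma AG → Granite Energy Co. (R3): 85% × 70% × 80% × 10% = 4.76% of Stonebridge Mining NL.
4.76% falls short of the 20% threshold by 15.24 percentage points.

15.24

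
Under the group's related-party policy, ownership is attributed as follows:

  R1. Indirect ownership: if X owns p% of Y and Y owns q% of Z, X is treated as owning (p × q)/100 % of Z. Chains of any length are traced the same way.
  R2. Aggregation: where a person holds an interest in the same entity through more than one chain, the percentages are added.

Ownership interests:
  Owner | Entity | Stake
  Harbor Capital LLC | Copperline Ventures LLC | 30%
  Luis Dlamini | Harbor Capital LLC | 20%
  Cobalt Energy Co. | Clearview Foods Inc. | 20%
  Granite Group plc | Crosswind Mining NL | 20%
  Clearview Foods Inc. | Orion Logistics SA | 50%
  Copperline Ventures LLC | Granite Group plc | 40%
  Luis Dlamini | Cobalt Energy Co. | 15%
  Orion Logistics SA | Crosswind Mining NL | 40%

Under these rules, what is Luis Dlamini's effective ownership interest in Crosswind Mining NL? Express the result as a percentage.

1.08%

Chain via Harbor Capital LLC → Copperline Ventures LLC → Granite Group plc (R1): 20% × 30% × 40% × 20% = 0.48% of Crosswind Mining NL.
Chain via Cobalt Energy Co. → Clearview Foods Inc. → Orion Logistics SA (R1): 15% × 20% × 50% × 40% = 0.6% of Crosswind Mining NL.
Aggregating (R2): 0.48% + 0.6% = 1.08%.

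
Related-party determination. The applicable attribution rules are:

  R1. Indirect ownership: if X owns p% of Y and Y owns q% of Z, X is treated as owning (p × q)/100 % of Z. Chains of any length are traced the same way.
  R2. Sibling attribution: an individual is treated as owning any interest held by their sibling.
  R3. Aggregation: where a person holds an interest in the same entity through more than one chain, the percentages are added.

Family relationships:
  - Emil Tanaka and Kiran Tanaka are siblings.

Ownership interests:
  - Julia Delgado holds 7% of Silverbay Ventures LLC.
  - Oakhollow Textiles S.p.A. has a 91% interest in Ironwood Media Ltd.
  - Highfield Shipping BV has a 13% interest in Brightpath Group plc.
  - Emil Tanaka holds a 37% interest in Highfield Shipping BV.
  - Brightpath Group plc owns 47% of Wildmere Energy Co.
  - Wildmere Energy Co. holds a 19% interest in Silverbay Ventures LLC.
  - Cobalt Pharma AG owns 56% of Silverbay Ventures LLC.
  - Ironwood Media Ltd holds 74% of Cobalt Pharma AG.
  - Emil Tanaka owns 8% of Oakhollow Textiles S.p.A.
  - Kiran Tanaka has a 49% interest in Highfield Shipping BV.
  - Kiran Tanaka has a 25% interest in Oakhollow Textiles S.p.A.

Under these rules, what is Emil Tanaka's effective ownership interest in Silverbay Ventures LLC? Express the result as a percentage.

13.442806%

By sibling attribution (R2), Emil Tanaka is treated as also owning Kiran Tanaka's interest in Highfield Shipping BV, giving 37% + 49% = 86%.
By sibling attribution (R2), Emil Tanaka is treated as also owning Kiran Tanaka's interest in Oakhollow Textiles S.p.A, giving 8% + 25% = 33%.
Chain via Highfield Shipping BV → Brightpath Group plc → Wildmere Energy Co. (R1): 86% × 13% × 47% × 19% = 0.998374% of Silverbay Ventures LLC.
Chain via Oakhollow Textiles S.p.A. → Ironwood Media Ltd → Cobalt Pharma AG (R1): 33% × 91% × 74% × 56% = 12.444432% of Silverbay Ventures LLC.
Aggregating (R3): 0.998374% + 12.444432% = 13.442806%.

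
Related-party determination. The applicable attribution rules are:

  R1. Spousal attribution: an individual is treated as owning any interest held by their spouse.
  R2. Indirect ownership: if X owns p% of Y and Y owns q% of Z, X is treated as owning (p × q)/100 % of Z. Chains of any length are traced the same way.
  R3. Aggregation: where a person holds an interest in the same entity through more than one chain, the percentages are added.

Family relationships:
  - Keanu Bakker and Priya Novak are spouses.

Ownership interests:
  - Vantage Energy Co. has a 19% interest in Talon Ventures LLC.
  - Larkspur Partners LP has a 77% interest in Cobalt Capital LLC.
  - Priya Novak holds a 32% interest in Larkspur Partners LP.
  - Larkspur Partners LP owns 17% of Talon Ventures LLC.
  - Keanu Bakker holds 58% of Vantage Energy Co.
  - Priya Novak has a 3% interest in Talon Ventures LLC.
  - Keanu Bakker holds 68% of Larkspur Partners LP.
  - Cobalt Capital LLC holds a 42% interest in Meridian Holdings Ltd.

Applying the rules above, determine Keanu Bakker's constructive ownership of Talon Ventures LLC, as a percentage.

31.02%

By spousal attribution (R1), Keanu Bakker is treated as also owning Priya Novak's interest in Larkspur Partners LP, giving 68% + 32% = 100%.
By spousal attribution (R1), Keanu Bakker is treated as owning Priya Novak's 3% interest in Talon Ventures LLC.
Chain via Vantage Energy Co. (R2): 58% × 19% = 11.02% of Talon Ventures LLC.
Chain via Larkspur Partners LP (R2): 100% × 17% = 17% of Talon Ventures LLC.
Direct interest in Talon Ventures LLC: 3%.
Aggregating (R3): 11.02% + 17% + 3% = 31.02%.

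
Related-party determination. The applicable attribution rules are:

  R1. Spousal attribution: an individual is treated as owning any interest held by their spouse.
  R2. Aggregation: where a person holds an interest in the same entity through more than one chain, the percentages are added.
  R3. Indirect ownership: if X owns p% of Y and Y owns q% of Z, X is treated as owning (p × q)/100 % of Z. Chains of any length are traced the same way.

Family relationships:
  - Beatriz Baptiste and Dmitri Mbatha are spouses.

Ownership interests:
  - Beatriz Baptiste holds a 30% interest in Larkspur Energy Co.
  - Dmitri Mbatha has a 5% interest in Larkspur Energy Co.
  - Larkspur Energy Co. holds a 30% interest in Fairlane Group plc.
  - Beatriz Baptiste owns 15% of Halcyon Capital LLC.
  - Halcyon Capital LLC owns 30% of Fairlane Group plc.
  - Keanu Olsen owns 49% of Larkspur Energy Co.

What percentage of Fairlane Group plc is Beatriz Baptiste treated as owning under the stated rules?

By spousal attribution (R1), Beatriz Baptiste is treated as also owning Dmitri Mbatha's interest in Larkspur Energy Co, giving 30% + 5% = 35%.
Chain via Halcyon Capital LLC (R3): 15% × 30% = 4.5% of Fairlane Group plc.
Chain via Larkspur Energy Co. (R3): 35% × 30% = 10.5% of Fairlane Group plc.
Aggregating (R2): 4.5% + 10.5% = 15%.

15%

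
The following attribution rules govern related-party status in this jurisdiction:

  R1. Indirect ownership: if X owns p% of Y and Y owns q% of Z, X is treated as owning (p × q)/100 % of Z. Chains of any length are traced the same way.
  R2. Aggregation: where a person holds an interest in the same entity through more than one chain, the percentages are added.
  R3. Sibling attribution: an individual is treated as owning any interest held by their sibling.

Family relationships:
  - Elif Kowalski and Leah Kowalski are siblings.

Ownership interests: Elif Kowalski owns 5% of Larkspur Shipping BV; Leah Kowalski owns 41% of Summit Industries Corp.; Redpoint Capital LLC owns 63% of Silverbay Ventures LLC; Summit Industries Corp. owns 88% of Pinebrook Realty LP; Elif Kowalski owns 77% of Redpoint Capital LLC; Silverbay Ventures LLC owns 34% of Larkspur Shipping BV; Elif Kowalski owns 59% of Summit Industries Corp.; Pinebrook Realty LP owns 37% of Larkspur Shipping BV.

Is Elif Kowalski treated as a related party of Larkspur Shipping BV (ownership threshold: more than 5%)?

By sibling attribution (R3), Elif Kowalski is treated as also owning Leah Kowalski's interest in Summit Industries Corp, giving 59% + 41% = 100%.
Chain via Summit Industries Corp. → Pinebrook Realty LP (R1): 100% × 88% × 37% = 32.56% of Larkspur Shipping BV.
Chain via Redpoint Capital LLC → Silverbay Ventures LLC (R1): 77% × 63% × 34% = 16.4934% of Larkspur Shipping BV.
Direct interest in Larkspur Shipping BV: 5%.
Aggregating (R2): 32.56% + 16.4934% + 5% = 54.0534%.
54.0534% exceeds the 5% threshold, so Elif is a related party to Larkspur Shipping BV.

Yes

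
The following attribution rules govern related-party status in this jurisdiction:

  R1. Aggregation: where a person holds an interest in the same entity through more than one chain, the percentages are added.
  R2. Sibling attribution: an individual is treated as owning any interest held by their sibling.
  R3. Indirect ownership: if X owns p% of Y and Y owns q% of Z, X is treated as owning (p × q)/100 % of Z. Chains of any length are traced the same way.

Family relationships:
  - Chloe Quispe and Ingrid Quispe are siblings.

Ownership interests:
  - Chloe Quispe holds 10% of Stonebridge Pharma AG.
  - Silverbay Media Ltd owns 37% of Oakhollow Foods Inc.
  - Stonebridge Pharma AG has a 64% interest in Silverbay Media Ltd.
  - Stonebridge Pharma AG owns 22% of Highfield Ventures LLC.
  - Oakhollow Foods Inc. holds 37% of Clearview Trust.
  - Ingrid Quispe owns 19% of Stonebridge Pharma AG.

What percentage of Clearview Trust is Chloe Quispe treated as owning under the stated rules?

2.540864%

By sibling attribution (R2), Chloe Quispe is treated as also owning Ingrid Quispe's interest in Stonebridge Pharma AG, giving 10% + 19% = 29%.
Chain via Stonebridge Pharma AG → Silverbay Media Ltd → Oakhollow Foods Inc. (R3): 29% × 64% × 37% × 37% = 2.540864% of Clearview Trust.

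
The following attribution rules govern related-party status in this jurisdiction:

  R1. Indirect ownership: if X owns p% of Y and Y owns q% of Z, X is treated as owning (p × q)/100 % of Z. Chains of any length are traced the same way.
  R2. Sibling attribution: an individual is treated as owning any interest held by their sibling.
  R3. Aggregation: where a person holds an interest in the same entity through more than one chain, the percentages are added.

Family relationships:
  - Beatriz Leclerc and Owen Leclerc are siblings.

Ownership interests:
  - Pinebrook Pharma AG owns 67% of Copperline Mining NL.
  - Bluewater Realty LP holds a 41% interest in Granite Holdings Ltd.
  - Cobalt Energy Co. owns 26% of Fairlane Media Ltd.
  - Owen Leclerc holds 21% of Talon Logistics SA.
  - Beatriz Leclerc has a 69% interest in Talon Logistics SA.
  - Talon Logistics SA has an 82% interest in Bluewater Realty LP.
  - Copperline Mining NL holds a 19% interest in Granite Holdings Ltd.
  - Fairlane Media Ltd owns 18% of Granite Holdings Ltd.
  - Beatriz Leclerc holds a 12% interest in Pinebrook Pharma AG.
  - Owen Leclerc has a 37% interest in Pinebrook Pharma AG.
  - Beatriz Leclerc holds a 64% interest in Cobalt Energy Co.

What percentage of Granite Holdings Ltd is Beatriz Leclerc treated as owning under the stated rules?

By sibling attribution (R2), Beatriz Leclerc is treated as also owning Owen Leclerc's interest in Talon Logistics SA, giving 69% + 21% = 90%.
By sibling attribution (R2), Beatriz Leclerc is treated as also owning Owen Leclerc's interest in Pinebrook Pharma AG, giving 12% + 37% = 49%.
Chain via Talon Logistics SA → Bluewater Realty LP (R1): 90% × 82% × 41% = 30.258% of Granite Holdings Ltd.
Chain via Cobalt Energy Co. → Fairlane Media Ltd (R1): 64% × 26% × 18% = 2.9952% of Granite Holdings Ltd.
Chain via Pinebrook Pharma AG → Copperline Mining NL (R1): 49% × 67% × 19% = 6.2377% of Granite Holdings Ltd.
Aggregating (R3): 30.258% + 2.9952% + 6.2377% = 39.4909%.

39.4909%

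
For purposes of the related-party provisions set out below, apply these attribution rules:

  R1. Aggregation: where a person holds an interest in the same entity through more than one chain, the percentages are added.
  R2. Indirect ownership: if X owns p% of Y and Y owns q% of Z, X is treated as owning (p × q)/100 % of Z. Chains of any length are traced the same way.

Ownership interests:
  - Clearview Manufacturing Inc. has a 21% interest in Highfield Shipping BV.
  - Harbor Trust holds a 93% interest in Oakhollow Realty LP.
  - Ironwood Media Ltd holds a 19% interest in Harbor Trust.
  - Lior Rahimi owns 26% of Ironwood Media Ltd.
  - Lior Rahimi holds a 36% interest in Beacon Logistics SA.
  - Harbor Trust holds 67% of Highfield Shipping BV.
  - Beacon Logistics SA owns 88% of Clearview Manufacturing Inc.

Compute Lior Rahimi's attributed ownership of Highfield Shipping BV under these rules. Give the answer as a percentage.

Chain via Beacon Logistics SA → Clearview Manufacturing Inc. (R2): 36% × 88% × 21% = 6.6528% of Highfield Shipping BV.
Chain via Ironwood Media Ltd → Harbor Trust (R2): 26% × 19% × 67% = 3.3098% of Highfield Shipping BV.
Aggregating (R1): 6.6528% + 3.3098% = 9.9626%.

9.9626%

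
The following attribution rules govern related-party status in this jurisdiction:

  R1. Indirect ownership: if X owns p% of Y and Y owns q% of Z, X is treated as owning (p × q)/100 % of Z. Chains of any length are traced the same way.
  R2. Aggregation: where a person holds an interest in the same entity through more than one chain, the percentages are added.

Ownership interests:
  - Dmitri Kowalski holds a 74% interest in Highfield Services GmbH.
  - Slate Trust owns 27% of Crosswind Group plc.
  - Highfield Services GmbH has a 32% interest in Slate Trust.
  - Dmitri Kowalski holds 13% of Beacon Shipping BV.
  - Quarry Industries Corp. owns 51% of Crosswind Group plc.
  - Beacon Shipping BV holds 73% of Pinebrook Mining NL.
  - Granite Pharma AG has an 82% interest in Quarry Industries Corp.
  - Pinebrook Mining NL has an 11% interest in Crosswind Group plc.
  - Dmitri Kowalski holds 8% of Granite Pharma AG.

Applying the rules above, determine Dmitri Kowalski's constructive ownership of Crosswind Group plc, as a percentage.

Chain via Highfield Services GmbH → Slate Trust (R1): 74% × 32% × 27% = 6.3936% of Crosswind Group plc.
Chain via Granite Pharma AG → Quarry Industries Corp. (R1): 8% × 82% × 51% = 3.3456% of Crosswind Group plc.
Chain via Beacon Shipping BV → Pinebrook Mining NL (R1): 13% × 73% × 11% = 1.0439% of Crosswind Group plc.
Aggregating (R2): 6.3936% + 3.3456% + 1.0439% = 10.7831%.

10.7831%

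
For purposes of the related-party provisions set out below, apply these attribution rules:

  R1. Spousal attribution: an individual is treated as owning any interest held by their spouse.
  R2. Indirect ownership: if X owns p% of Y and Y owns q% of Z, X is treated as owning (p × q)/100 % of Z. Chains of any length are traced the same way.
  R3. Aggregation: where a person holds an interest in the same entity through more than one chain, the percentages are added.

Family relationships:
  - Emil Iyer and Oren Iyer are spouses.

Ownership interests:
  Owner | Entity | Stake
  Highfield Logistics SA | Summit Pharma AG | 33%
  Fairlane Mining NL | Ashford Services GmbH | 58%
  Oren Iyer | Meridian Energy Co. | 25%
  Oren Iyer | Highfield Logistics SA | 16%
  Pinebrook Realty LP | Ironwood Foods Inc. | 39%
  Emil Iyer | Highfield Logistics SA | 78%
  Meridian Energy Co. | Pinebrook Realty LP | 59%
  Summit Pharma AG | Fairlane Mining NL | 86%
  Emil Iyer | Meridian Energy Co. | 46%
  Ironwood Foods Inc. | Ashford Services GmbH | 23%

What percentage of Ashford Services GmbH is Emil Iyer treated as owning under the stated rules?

19.230309%

By spousal attribution (R1), Emil Iyer is treated as also owning Oren Iyer's interest in Highfield Logistics SA, giving 78% + 16% = 94%.
By spousal attribution (R1), Emil Iyer is treated as also owning Oren Iyer's interest in Meridian Energy Co, giving 46% + 25% = 71%.
Chain via Highfield Logistics SA → Summit Pharma AG → Fairlane Mining NL (R2): 94% × 33% × 86% × 58% = 15.472776% of Ashford Services GmbH.
Chain via Meridian Energy Co. → Pinebrook Realty LP → Ironwood Foods Inc. (R2): 71% × 59% × 39% × 23% = 3.757533% of Ashford Services GmbH.
Aggregating (R3): 15.472776% + 3.757533% = 19.230309%.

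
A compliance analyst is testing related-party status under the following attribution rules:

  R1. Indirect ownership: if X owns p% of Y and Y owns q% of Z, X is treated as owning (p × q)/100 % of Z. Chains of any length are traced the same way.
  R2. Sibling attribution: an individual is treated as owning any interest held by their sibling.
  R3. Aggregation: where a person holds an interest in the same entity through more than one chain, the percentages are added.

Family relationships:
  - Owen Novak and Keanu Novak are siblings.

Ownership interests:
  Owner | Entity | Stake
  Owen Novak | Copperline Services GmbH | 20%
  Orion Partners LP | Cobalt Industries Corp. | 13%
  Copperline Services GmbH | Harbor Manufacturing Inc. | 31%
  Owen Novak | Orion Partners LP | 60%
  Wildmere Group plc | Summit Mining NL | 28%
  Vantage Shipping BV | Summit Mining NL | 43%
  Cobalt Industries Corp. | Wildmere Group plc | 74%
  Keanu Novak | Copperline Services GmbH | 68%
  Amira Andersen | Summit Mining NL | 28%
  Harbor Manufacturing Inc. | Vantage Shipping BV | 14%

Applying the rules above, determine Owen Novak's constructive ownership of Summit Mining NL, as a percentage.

3.258416%

By sibling attribution (R2), Owen Novak is treated as also owning Keanu Novak's interest in Copperline Services GmbH, giving 20% + 68% = 88%.
Chain via Orion Partners LP → Cobalt Industries Corp. → Wildmere Group plc (R1): 60% × 13% × 74% × 28% = 1.61616% of Summit Mining NL.
Chain via Copperline Services GmbH → Harbor Manufacturing Inc. → Vantage Shipping BV (R1): 88% × 31% × 14% × 43% = 1.642256% of Summit Mining NL.
Aggregating (R3): 1.61616% + 1.642256% = 3.258416%.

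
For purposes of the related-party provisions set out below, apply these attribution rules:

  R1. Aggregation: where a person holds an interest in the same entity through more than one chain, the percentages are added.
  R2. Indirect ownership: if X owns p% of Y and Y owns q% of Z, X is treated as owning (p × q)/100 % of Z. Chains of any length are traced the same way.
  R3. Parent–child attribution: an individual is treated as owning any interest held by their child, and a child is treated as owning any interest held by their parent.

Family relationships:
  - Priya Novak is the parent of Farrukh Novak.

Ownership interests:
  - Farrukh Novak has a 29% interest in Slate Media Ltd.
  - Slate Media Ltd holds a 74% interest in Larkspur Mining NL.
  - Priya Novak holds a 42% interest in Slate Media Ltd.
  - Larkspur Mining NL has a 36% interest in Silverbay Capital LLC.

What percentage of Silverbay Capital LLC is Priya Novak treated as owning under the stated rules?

18.9144%

By parent–child attribution (R3), Priya Novak is treated as also owning Farrukh Novak's interest in Slate Media Ltd, giving 42% + 29% = 71%.
Chain via Slate Media Ltd → Larkspur Mining NL (R2): 71% × 74% × 36% = 18.9144% of Silverbay Capital LLC.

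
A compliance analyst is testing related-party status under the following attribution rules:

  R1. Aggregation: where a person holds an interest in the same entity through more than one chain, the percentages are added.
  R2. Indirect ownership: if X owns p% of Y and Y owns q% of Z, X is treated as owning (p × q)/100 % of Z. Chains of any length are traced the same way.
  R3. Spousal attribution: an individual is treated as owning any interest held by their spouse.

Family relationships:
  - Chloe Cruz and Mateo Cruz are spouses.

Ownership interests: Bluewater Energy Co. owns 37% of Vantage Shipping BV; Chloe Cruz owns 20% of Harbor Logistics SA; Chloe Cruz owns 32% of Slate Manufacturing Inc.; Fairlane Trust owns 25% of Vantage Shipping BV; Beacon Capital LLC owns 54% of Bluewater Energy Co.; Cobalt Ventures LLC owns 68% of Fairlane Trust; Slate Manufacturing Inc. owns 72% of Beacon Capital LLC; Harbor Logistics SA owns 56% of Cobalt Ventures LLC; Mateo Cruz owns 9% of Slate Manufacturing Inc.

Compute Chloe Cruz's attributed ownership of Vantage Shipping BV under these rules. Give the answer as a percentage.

By spousal attribution (R3), Chloe Cruz is treated as also owning Mateo Cruz's interest in Slate Manufacturing Inc, giving 32% + 9% = 41%.
Chain via Harbor Logistics SA → Cobalt Ventures LLC → Fairlane Trust (R2): 20% × 56% × 68% × 25% = 1.904% of Vantage Shipping BV.
Chain via Slate Manufacturing Inc. → Beacon Capital LLC → Bluewater Energy Co. (R2): 41% × 72% × 54% × 37% = 5.898096% of Vantage Shipping BV.
Aggregating (R1): 1.904% + 5.898096% = 7.802096%.

7.802096%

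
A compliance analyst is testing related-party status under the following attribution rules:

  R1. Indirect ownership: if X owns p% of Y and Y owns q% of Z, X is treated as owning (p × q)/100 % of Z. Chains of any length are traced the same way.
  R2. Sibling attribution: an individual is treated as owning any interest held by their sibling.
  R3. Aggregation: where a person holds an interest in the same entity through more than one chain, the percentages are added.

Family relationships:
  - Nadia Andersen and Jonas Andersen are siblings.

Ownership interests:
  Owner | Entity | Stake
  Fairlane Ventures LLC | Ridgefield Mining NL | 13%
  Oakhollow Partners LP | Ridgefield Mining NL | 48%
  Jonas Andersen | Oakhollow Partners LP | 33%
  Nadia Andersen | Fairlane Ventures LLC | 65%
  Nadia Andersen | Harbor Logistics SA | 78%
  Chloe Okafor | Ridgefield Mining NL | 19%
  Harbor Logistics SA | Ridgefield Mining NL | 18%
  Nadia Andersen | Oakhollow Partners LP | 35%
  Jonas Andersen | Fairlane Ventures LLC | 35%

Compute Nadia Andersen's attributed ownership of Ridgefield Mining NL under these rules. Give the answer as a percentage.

59.68%

By sibling attribution (R2), Nadia Andersen is treated as also owning Jonas Andersen's interest in Oakhollow Partners LP, giving 35% + 33% = 68%.
By sibling attribution (R2), Nadia Andersen is treated as also owning Jonas Andersen's interest in Fairlane Ventures LLC, giving 65% + 35% = 100%.
Chain via Oakhollow Partners LP (R1): 68% × 48% = 32.64% of Ridgefield Mining NL.
Chain via Fairlane Ventures LLC (R1): 100% × 13% = 13% of Ridgefield Mining NL.
Chain via Harbor Logistics SA (R1): 78% × 18% = 14.04% of Ridgefield Mining NL.
Aggregating (R3): 32.64% + 13% + 14.04% = 59.68%.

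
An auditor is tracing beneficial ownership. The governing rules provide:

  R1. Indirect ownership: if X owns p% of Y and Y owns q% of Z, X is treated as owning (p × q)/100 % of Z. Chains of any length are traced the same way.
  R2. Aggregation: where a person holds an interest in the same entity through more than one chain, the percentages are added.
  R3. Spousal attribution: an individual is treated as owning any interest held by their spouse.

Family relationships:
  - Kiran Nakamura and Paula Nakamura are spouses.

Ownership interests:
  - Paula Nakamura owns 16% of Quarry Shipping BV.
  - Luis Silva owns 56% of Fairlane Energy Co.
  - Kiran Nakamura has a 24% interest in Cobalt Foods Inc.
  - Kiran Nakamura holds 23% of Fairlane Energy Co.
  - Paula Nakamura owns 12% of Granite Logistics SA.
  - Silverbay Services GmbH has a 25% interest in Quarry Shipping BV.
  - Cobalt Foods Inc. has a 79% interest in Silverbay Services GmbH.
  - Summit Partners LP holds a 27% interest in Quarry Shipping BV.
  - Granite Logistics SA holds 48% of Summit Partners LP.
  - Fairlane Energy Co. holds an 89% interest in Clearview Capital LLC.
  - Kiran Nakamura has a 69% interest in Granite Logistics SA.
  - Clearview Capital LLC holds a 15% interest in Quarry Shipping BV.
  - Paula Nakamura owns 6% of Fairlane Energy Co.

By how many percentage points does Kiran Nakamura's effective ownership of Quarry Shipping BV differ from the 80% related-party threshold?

By spousal attribution (R3), Kiran Nakamura is treated as also owning Paula Nakamura's interest in Fairlane Energy Co, giving 23% + 6% = 29%.
By spousal attribution (R3), Kiran Nakamura is treated as also owning Paula Nakamura's interest in Granite Logistics SA, giving 69% + 12% = 81%.
By spousal attribution (R3), Kiran Nakamura is treated as owning Paula Nakamura's 16% interest in Quarry Shipping BV.
Chain via Cobalt Foods Inc. → Silverbay Services GmbH (R1): 24% × 79% × 25% = 4.74% of Quarry Shipping BV.
Chain via Fairlane Energy Co. → Clearview Capital LLC (R1): 29% × 89% × 15% = 3.8715% of Quarry Shipping BV.
Chain via Granite Logistics SA → Summit Partners LP (R1): 81% × 48% × 27% = 10.4976% of Quarry Shipping BV.
Direct interest in Quarry Shipping BV: 16%.
Aggregating (R2): 4.74% + 3.8715% + 10.4976% + 16% = 35.1091%.
35.1091% falls short of the 80% threshold by 44.8909 percentage points.

44.8909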